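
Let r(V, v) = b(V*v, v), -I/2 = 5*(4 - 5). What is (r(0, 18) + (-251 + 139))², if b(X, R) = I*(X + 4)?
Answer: 5184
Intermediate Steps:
I = 10 (I = -10*(4 - 5) = -10*(-1) = -2*(-5) = 10)
b(X, R) = 40 + 10*X (b(X, R) = 10*(X + 4) = 10*(4 + X) = 40 + 10*X)
r(V, v) = 40 + 10*V*v (r(V, v) = 40 + 10*(V*v) = 40 + 10*V*v)
(r(0, 18) + (-251 + 139))² = ((40 + 10*0*18) + (-251 + 139))² = ((40 + 0) - 112)² = (40 - 112)² = (-72)² = 5184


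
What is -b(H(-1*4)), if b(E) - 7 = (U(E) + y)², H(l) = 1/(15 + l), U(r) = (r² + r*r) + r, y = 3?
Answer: -243863/14641 ≈ -16.656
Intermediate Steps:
U(r) = r + 2*r² (U(r) = (r² + r²) + r = 2*r² + r = r + 2*r²)
b(E) = 7 + (3 + E*(1 + 2*E))² (b(E) = 7 + (E*(1 + 2*E) + 3)² = 7 + (3 + E*(1 + 2*E))²)
-b(H(-1*4)) = -(7 + (3 + (1 + 2/(15 - 1*4))/(15 - 1*4))²) = -(7 + (3 + (1 + 2/(15 - 4))/(15 - 4))²) = -(7 + (3 + (1 + 2/11)/11)²) = -(7 + (3 + (1/11)*(13/11))²) = -(7 + (3 + 13/121)²) = -(7 + (376/121)²) = -(7 + 141376/14641) = -1*243863/14641 = -243863/14641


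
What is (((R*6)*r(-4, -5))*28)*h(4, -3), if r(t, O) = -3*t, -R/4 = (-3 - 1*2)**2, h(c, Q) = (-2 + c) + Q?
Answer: 201600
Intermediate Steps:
h(c, Q) = -2 + Q + c
R = -100 (R = -4*(-3 - 1*2)**2 = -4*(-3 - 2)**2 = -4*(-5)**2 = -4*25 = -100)
(((R*6)*r(-4, -5))*28)*h(4, -3) = (((-100*6)*(-3*(-4)))*28)*(-2 - 3 + 4) = (-600*12*28)*(-1) = -7200*28*(-1) = -201600*(-1) = 201600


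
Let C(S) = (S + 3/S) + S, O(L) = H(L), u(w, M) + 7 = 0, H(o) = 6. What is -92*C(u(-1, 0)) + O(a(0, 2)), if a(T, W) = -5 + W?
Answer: 9334/7 ≈ 1333.4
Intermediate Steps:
u(w, M) = -7 (u(w, M) = -7 + 0 = -7)
O(L) = 6
C(S) = 2*S + 3/S
-92*C(u(-1, 0)) + O(a(0, 2)) = -92*(2*(-7) + 3/(-7)) + 6 = -92*(-14 + 3*(-⅐)) + 6 = -92*(-14 - 3/7) + 6 = -92*(-101/7) + 6 = 9292/7 + 6 = 9334/7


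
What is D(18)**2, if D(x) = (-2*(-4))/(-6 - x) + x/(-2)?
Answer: 784/9 ≈ 87.111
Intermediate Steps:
D(x) = 8/(-6 - x) - x/2 (D(x) = 8/(-6 - x) + x*(-1/2) = 8/(-6 - x) - x/2)
D(18)**2 = ((-16 - 1*18**2 - 6*18)/(2*(6 + 18)))**2 = ((1/2)*(-16 - 1*324 - 108)/24)**2 = ((1/2)*(1/24)*(-16 - 324 - 108))**2 = ((1/2)*(1/24)*(-448))**2 = (-28/3)**2 = 784/9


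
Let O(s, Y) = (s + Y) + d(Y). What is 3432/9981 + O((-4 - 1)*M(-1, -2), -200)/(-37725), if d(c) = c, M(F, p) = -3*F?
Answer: 2969207/8367405 ≈ 0.35485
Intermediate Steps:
O(s, Y) = s + 2*Y (O(s, Y) = (s + Y) + Y = (Y + s) + Y = s + 2*Y)
3432/9981 + O((-4 - 1)*M(-1, -2), -200)/(-37725) = 3432/9981 + ((-4 - 1)*(-3*(-1)) + 2*(-200))/(-37725) = 3432*(1/9981) + (-5*3 - 400)*(-1/37725) = 1144/3327 + (-15 - 400)*(-1/37725) = 1144/3327 - 415*(-1/37725) = 1144/3327 + 83/7545 = 2969207/8367405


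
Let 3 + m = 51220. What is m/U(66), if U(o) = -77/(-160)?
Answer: 8194720/77 ≈ 1.0642e+5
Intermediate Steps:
U(o) = 77/160 (U(o) = -77*(-1/160) = 77/160)
m = 51217 (m = -3 + 51220 = 51217)
m/U(66) = 51217/(77/160) = 51217*(160/77) = 8194720/77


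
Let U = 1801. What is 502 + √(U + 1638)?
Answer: 502 + √3439 ≈ 560.64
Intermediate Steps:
502 + √(U + 1638) = 502 + √(1801 + 1638) = 502 + √3439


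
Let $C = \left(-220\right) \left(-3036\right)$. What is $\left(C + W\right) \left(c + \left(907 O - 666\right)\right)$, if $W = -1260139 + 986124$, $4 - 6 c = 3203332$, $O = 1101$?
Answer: $182792796965$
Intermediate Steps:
$c = -533888$ ($c = \frac{2}{3} - \frac{1601666}{3} = -533888$)
$W = -274015$
$C = 667920$
$\left(C + W\right) \left(c + \left(907 O - 666\right)\right) = \left(667920 - 274015\right) \left(-533888 + \left(907 \cdot 1101 - 666\right)\right) = 393905 \left(-533888 + \left(998607 - 666\right)\right) = 393905 \left(-533888 + 997941\right) = 393905 \cdot 464053 = 182792796965$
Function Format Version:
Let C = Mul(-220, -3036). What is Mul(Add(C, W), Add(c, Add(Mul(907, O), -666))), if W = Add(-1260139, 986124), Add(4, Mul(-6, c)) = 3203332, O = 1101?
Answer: 182792796965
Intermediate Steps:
c = -533888 (c = Add(Rational(2, 3), Mul(Rational(-1, 6), 3203332)) = Add(Rational(2, 3), Rational(-1601666, 3)) = -533888)
W = -274015
C = 667920
Mul(Add(C, W), Add(c, Add(Mul(907, O), -666))) = Mul(Add(667920, -274015), Add(-533888, Add(Mul(907, 1101), -666))) = Mul(393905, Add(-533888, Add(998607, -666))) = Mul(393905, Add(-533888, 997941)) = Mul(393905, 464053) = 182792796965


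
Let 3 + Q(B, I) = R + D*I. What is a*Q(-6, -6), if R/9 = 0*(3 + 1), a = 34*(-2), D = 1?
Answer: 612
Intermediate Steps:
a = -68
R = 0 (R = 9*(0*(3 + 1)) = 9*(0*4) = 9*0 = 0)
Q(B, I) = -3 + I (Q(B, I) = -3 + (0 + 1*I) = -3 + (0 + I) = -3 + I)
a*Q(-6, -6) = -68*(-3 - 6) = -68*(-9) = 612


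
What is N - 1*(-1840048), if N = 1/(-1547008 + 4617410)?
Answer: 5649687059297/3070402 ≈ 1.8400e+6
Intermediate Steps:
N = 1/3070402 ≈ 3.2569e-7
N - 1*(-1840048) = 1/3070402 - 1*(-1840048) = 1/3070402 + 1840048 = 5649687059297/3070402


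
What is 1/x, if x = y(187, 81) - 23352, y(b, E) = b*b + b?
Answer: 1/11804 ≈ 8.4717e-5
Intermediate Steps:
y(b, E) = b + b**2 (y(b, E) = b**2 + b = b + b**2)
x = 11804 (x = 187*(1 + 187) - 23352 = 187*188 - 23352 = 35156 - 23352 = 11804)
1/x = 1/11804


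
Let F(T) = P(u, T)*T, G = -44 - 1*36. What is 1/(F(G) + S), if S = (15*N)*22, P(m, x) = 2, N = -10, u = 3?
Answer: -1/3460 ≈ -0.00028902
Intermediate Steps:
G = -80 (G = -44 - 36 = -80)
F(T) = 2*T
S = -3300 (S = (15*(-10))*22 = -150*22 = -3300)
1/(F(G) + S) = 1/(2*(-80) - 3300) = 1/(-160 - 3300) = 1/(-3460) = -1/3460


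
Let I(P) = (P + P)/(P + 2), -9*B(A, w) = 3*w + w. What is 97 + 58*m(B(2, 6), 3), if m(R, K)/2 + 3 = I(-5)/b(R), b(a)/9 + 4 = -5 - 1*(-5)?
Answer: -7067/27 ≈ -261.74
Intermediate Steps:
b(a) = -36 (b(a) = -36 + 9*(-5 - 1*(-5)) = -36 + 9*(-5 + 5) = -36 + 9*0 = -36 + 0 = -36)
B(A, w) = -4*w/9 (B(A, w) = -(3*w + w)/9 = -4*w/9)
I(P) = 2*P/(2 + P) (I(P) = (2*P)/(2 + P) = 2*P/(2 + P))
m(R, K) = -167/27 (m(R, K) = -6 + 2*((2*(-5)/(2 - 5))/(-36)) = -6 + 2*((2*(-5)/(-3))*(-1/36)) = -6 + 2*((2*(-5)*(-1/3))*(-1/36)) = -6 + 2*((10/3)*(-1/36)) = -6 + 2*(-5/54) = -6 - 5/27 = -167/27)
97 + 58*m(B(2, 6), 3) = 97 + 58*(-167/27) = 97 - 9686/27 = -7067/27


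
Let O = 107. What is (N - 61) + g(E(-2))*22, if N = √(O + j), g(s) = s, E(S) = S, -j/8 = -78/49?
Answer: -105 + √5867/7 ≈ -94.058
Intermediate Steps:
j = 624/49 (j = -(-624)/49 = -8*(-78/49) = 624/49 ≈ 12.735)
N = √5867/7 (N = √(107 + 624/49) = √(5867/49) = √5867/7 ≈ 10.942)
(N - 61) + g(E(-2))*22 = (√5867/7 - 61) - 2*22 = (-61 + √5867/7) - 44 = -105 + √5867/7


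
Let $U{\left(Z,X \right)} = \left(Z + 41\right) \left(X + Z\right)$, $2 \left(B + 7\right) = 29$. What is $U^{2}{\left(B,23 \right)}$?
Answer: $\frac{35010889}{16} \approx 2.1882 \cdot 10^{6}$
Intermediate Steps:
$B = \frac{15}{2}$ ($B = -7 + \frac{1}{2} \cdot 29 = -7 + \frac{29}{2} = \frac{15}{2} \approx 7.5$)
$U{\left(Z,X \right)} = \left(41 + Z\right) \left(X + Z\right)$
$U^{2}{\left(B,23 \right)} = \left(\left(\frac{15}{2}\right)^{2} + 41 \cdot 23 + 41 \cdot \frac{15}{2} + 23 \cdot \frac{15}{2}\right)^{2} = \left(\frac{225}{4} + 943 + \frac{615}{2} + \frac{345}{2}\right)^{2} = \left(\frac{5917}{4}\right)^{2} = \frac{35010889}{16}$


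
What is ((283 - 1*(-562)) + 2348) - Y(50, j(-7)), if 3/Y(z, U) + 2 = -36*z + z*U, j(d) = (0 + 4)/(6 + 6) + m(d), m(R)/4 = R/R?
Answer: 15185917/4756 ≈ 3193.0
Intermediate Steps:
m(R) = 4 (m(R) = 4*(R/R) = 4*1 = 4)
j(d) = 13/3 (j(d) = (0 + 4)/(6 + 6) + 4 = 4/12 + 4 = 4*(1/12) + 4 = ⅓ + 4 = 13/3)
Y(z, U) = 3/(-2 - 36*z + U*z) (Y(z, U) = 3/(-2 + (-36*z + z*U)) = 3/(-2 + (-36*z + U*z)) = 3/(-2 - 36*z + U*z))
((283 - 1*(-562)) + 2348) - Y(50, j(-7)) = ((283 - 1*(-562)) + 2348) - 3/(-2 - 36*50 + (13/3)*50) = ((283 + 562) + 2348) - 3/(-2 - 1800 + 650/3) = (845 + 2348) - 3/(-4756/3) = 3193 - 3*(-3)/4756 = 3193 - 1*(-9/4756) = 3193 + 9/4756 = 15185917/4756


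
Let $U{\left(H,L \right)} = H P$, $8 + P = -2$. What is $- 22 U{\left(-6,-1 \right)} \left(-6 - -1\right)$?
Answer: $6600$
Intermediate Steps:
$P = -10$ ($P = -8 - 2 = -10$)
$U{\left(H,L \right)} = - 10 H$ ($U{\left(H,L \right)} = H \left(-10\right) = - 10 H$)
$- 22 U{\left(-6,-1 \right)} \left(-6 - -1\right) = - 22 \left(\left(-10\right) \left(-6\right)\right) \left(-6 - -1\right) = \left(-22\right) 60 \left(-6 + 1\right) = \left(-1320\right) \left(-5\right) = 6600$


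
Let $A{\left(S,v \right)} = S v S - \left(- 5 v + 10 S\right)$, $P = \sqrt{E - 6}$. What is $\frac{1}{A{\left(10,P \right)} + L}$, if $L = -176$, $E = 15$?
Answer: $\frac{1}{39} \approx 0.025641$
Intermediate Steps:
$P = 3$ ($P = \sqrt{15 - 6} = \sqrt{9} = 3$)
$A{\left(S,v \right)} = - 10 S + 5 v + v S^{2}$ ($A{\left(S,v \right)} = v S^{2} - \left(- 5 v + 10 S\right) = - 10 S + 5 v + v S^{2}$)
$\frac{1}{A{\left(10,P \right)} + L} = \frac{1}{\left(\left(-10\right) 10 + 5 \cdot 3 + 3 \cdot 10^{2}\right) - 176} = \frac{1}{\left(-100 + 15 + 3 \cdot 100\right) - 176} = \frac{1}{\left(-100 + 15 + 300\right) - 176} = \frac{1}{215 - 176} = \frac{1}{39}$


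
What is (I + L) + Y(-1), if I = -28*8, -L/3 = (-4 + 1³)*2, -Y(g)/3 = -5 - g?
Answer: -194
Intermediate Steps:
Y(g) = 15 + 3*g (Y(g) = -3*(-5 - g) = 15 + 3*g)
L = 18 (L = -3*(-4 + 1³)*2 = -3*(-4 + 1)*2 = -(-9)*2 = -3*(-6) = 18)
I = -224
(I + L) + Y(-1) = (-224 + 18) + (15 + 3*(-1)) = -206 + (15 - 3) = -206 + 12 = -194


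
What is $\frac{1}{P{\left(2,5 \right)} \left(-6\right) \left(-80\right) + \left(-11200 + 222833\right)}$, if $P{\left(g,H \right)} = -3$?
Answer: $\frac{1}{210193} \approx 4.7575 \cdot 10^{-6}$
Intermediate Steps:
$\frac{1}{P{\left(2,5 \right)} \left(-6\right) \left(-80\right) + \left(-11200 + 222833\right)} = \frac{1}{\left(-3\right) \left(-6\right) \left(-80\right) + \left(-11200 + 222833\right)} = \frac{1}{18 \left(-80\right) + 211633} = \frac{1}{-1440 + 211633} = \frac{1}{210193}$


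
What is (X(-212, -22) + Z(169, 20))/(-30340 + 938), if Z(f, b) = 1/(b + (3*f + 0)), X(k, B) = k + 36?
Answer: 92751/15494854 ≈ 0.0059859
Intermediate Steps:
X(k, B) = 36 + k
Z(f, b) = 1/(b + 3*f)
(X(-212, -22) + Z(169, 20))/(-30340 + 938) = ((36 - 212) + 1/(20 + 3*169))/(-30340 + 938) = (-176 + 1/(20 + 507))/(-29402) = (-176 + 1/527)*(-1/29402) = -92751/527*(-1/29402) = 92751/15494854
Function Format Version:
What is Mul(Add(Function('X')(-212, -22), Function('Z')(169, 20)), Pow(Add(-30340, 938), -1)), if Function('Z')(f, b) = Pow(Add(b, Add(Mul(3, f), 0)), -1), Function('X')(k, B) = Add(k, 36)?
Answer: Rational(92751, 15494854) ≈ 0.0059859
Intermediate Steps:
Function('X')(k, B) = Add(36, k)
Function('Z')(f, b) = Pow(Add(b, Mul(3, f)), -1)
Mul(Add(Function('X')(-212, -22), Function('Z')(169, 20)), Pow(Add(-30340, 938), -1)) = Mul(Add(Add(36, -212), Pow(Add(20, Mul(3, 169)), -1)), Pow(Add(-30340, 938), -1)) = Mul(Add(-176, Pow(Add(20, 507), -1)), Pow(-29402, -1)) = Mul(Add(-176, Pow(527, -1)), Rational(-1, 29402)) = Mul(Add(-176, Rational(1, 527)), Rational(-1, 29402)) = Mul(Rational(-92751, 527), Rational(-1, 29402)) = Rational(92751, 15494854)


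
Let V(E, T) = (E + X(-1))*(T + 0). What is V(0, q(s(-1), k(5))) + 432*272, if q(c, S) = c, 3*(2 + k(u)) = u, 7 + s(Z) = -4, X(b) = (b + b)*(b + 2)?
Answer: 117526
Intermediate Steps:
X(b) = 2*b*(2 + b) (X(b) = (2*b)*(2 + b) = 2*b*(2 + b))
s(Z) = -11 (s(Z) = -7 - 4 = -11)
k(u) = -2 + u/3
V(E, T) = T*(-2 + E) (V(E, T) = (E + 2*(-1)*(2 - 1))*(T + 0) = (E + 2*(-1)*1)*T = (E - 2)*T = (-2 + E)*T = T*(-2 + E))
V(0, q(s(-1), k(5))) + 432*272 = -11*(-2 + 0) + 432*272 = -11*(-2) + 117504 = 22 + 117504 = 117526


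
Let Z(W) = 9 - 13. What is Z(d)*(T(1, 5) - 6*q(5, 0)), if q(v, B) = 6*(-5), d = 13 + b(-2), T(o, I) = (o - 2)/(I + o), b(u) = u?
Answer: -2158/3 ≈ -719.33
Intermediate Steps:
T(o, I) = (-2 + o)/(I + o)
d = 11 (d = 13 - 2 = 11)
q(v, B) = -30
Z(W) = -4
Z(d)*(T(1, 5) - 6*q(5, 0)) = -4*((-2 + 1)/(5 + 1) - 6*(-30)) = -4*(-1/6 + 180) = -4*((⅙)*(-1) + 180) = -4*(-⅙ + 180) = -4*1079/6 = -2158/3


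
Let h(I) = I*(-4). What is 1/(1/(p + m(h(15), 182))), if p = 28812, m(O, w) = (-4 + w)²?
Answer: 60496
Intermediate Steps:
h(I) = -4*I
1/(1/(p + m(h(15), 182))) = 1/(1/(28812 + (-4 + 182)²)) = 1/(1/(28812 + 178²)) = 1/(1/(28812 + 31684)) = 1/(1/60496) = 60496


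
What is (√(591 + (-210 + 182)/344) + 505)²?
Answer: (43430 + √4370434)²/7396 ≈ 2.8017e+5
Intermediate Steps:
(√(591 + (-210 + 182)/344) + 505)² = (√(591 - 28*1/344) + 505)² = (√(591 - 7/86) + 505)² = (√(50819/86) + 505)² = (√4370434/86 + 505)² = (505 + √4370434/86)²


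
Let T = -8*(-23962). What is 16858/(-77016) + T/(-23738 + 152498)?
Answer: 87451549/68865140 ≈ 1.2699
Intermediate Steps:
T = 191696
16858/(-77016) + T/(-23738 + 152498) = 16858/(-77016) + 191696/(-23738 + 152498) = 16858*(-1/77016) + 191696/128760 = -8429/38508 + 191696*(1/128760) = -8429/38508 + 23962/16095 = 87451549/68865140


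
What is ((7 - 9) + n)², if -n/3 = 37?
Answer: 12769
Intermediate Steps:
n = -111 (n = -3*37 = -111)
((7 - 9) + n)² = ((7 - 9) - 111)² = (-2 - 111)² = (-113)² = 12769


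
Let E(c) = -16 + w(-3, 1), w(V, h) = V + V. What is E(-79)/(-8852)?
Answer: 11/4426 ≈ 0.0024853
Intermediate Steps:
w(V, h) = 2*V
E(c) = -22 (E(c) = -16 + 2*(-3) = -16 - 6 = -22)
E(-79)/(-8852) = -22/(-8852) = -22*(-1/8852) = 11/4426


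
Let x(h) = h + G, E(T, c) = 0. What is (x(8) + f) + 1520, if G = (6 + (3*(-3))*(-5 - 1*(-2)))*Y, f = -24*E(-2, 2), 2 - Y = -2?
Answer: 1660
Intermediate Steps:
Y = 4 (Y = 2 - 1*(-2) = 2 + 2 = 4)
f = 0 (f = -24*0 = 0)
G = 132 (G = (6 + (3*(-3))*(-5 - 1*(-2)))*4 = (6 - 9*(-5 + 2))*4 = (6 - 9*(-3))*4 = (6 + 27)*4 = 33*4 = 132)
x(h) = 132 + h (x(h) = h + 132 = 132 + h)
(x(8) + f) + 1520 = ((132 + 8) + 0) + 1520 = (140 + 0) + 1520 = 140 + 1520 = 1660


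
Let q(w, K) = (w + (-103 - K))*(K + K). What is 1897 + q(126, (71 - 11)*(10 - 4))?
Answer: -240743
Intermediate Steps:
q(w, K) = 2*K*(-103 + w - K) (q(w, K) = (-103 + w - K)*(2*K) = 2*K*(-103 + w - K))
1897 + q(126, (71 - 11)*(10 - 4)) = 1897 + 2*((71 - 11)*(10 - 4))*(-103 + 126 - (71 - 11)*(10 - 4)) = 1897 + 2*(60*6)*(-103 + 126 - 60*6) = 1897 + 2*360*(-103 + 126 - 1*360) = 1897 + 2*360*(-103 + 126 - 360) = 1897 + 2*360*(-337) = 1897 - 242640 = -240743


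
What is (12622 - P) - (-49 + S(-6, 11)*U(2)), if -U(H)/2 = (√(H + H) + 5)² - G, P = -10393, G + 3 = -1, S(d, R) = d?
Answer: 22428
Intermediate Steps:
G = -4 (G = -3 - 1 = -4)
U(H) = -8 - 2*(5 + √2*√H)² (U(H) = -2*((√(H + H) + 5)² - 1*(-4)) = -2*((√(2*H) + 5)² + 4) = -2*((√2*√H + 5)² + 4) = -2*((5 + √2*√H)² + 4) = -2*(4 + (5 + √2*√H)²) = -8 - 2*(5 + √2*√H)²)
(12622 - P) - (-49 + S(-6, 11)*U(2)) = (12622 - 1*(-10393)) - (-49 - 6*(-8 - 2*(5 + √2*√2)²)) = (12622 + 10393) - (-49 - 6*(-8 - 2*(5 + 2)²)) = 23015 - (-49 - 6*(-8 - 2*7²)) = 23015 - (-49 - 6*(-8 - 2*49)) = 23015 - (-49 - 6*(-8 - 98)) = 23015 - (-49 - 6*(-106)) = 23015 - (-49 + 636) = 23015 - 1*587 = 23015 - 587 = 22428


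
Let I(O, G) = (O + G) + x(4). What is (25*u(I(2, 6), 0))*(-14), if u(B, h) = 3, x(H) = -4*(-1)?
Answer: -1050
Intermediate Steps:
x(H) = 4
I(O, G) = 4 + G + O (I(O, G) = (O + G) + 4 = (G + O) + 4 = 4 + G + O)
(25*u(I(2, 6), 0))*(-14) = (25*3)*(-14) = 75*(-14) = -1050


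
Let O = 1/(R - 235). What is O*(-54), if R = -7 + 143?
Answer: 6/11 ≈ 0.54545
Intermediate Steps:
R = 136
O = -1/99 (O = 1/(136 - 235) = 1/(-99) = -1/99 ≈ -0.010101)
O*(-54) = -1/99*(-54) = 6/11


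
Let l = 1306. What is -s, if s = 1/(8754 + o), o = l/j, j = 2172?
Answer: -1086/9507497 ≈ -0.00011423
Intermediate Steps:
o = 653/1086 (o = 1306/2172 = 1306*(1/2172) = 653/1086 ≈ 0.60129)
s = 1086/9507497 (s = 1/(8754 + 653/1086) = 1/(9507497/1086) = 1086/9507497 ≈ 0.00011423)
-s = -1*1086/9507497 = -1086/9507497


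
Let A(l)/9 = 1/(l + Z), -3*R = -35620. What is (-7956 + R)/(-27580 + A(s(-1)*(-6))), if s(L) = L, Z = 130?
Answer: -1598272/11252613 ≈ -0.14204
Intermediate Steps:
R = 35620/3 (R = -1/3*(-35620) = 35620/3 ≈ 11873.)
A(l) = 9/(130 + l) (A(l) = 9/(l + 130) = 9/(130 + l))
(-7956 + R)/(-27580 + A(s(-1)*(-6))) = (-7956 + 35620/3)/(-27580 + 9/(130 - 1*(-6))) = 11752/(3*(-27580 + 9/(130 + 6))) = 11752/(3*(-27580 + 9/136)) = 11752/(3*(-3750871/136)) = (11752/3)*(-136/3750871) = -1598272/11252613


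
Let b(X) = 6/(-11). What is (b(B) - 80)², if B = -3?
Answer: 784996/121 ≈ 6487.6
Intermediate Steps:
b(X) = -6/11 (b(X) = 6*(-1/11) = -6/11)
(b(B) - 80)² = (-6/11 - 80)² = (-886/11)² = 784996/121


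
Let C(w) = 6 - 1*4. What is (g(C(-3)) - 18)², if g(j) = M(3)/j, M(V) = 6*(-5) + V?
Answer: 3969/4 ≈ 992.25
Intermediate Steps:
M(V) = -30 + V
C(w) = 2 (C(w) = 6 - 4 = 2)
g(j) = -27/j (g(j) = (-30 + 3)/j = -27/j)
(g(C(-3)) - 18)² = (-27/2 - 18)² = (-63/2)² = 3969/4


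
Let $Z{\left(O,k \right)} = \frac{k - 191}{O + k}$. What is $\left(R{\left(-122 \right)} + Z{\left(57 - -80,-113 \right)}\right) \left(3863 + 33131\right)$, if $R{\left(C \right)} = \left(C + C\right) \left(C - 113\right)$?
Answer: $\frac{6362302108}{3} \approx 2.1208 \cdot 10^{9}$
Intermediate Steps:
$R{\left(C \right)} = 2 C \left(-113 + C\right)$
$Z{\left(O,k \right)} = \frac{-191 + k}{O + k}$
$\left(R{\left(-122 \right)} + Z{\left(57 - -80,-113 \right)}\right) \left(3863 + 33131\right) = \left(2 \left(-122\right) \left(-113 - 122\right) + \frac{-191 - 113}{\left(57 - -80\right) - 113}\right) \left(3863 + 33131\right) = \left(2 \left(-122\right) \left(-235\right) + \frac{1}{\left(57 + 80\right) - 113} \left(-304\right)\right) 36994 = \left(57340 + \frac{1}{137 - 113} \left(-304\right)\right) 36994 = \left(57340 + \frac{1}{24} \left(-304\right)\right) 36994 = \left(57340 - \frac{38}{3}\right) 36994 = \frac{171982}{3} \cdot 36994 = \frac{6362302108}{3}$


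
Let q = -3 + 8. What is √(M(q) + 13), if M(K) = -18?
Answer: I*√5 ≈ 2.2361*I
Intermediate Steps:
q = 5
√(M(q) + 13) = √(-18 + 13) = √(-5) = I*√5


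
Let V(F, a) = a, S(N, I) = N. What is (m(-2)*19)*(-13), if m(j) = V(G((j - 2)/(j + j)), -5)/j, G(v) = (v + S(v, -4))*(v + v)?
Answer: -1235/2 ≈ -617.50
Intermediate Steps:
G(v) = 4*v² (G(v) = (v + v)*(v + v) = (2*v)*(2*v) = 4*v²)
m(j) = -5/j
(m(-2)*19)*(-13) = (-5/(-2)*19)*(-13) = (-5*(-½)*19)*(-13) = ((5/2)*19)*(-13) = (95/2)*(-13) = -1235/2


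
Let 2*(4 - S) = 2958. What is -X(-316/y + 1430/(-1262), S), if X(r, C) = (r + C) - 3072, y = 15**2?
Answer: 645920596/141975 ≈ 4549.5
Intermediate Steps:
y = 225
S = -1475 (S = 4 - 1/2*2958 = 4 - 1479 = -1475)
X(r, C) = -3072 + C + r (X(r, C) = (C + r) - 3072 = -3072 + C + r)
-X(-316/y + 1430/(-1262), S) = -(-3072 - 1475 + (-316/225 + 1430/(-1262))) = -(-3072 - 1475 + (-316*1/225 + 1430*(-1/1262))) = -(-3072 - 1475 + (-316/225 - 715/631)) = -(-3072 - 1475 - 360271/141975) = -1*(-645920596/141975) = 645920596/141975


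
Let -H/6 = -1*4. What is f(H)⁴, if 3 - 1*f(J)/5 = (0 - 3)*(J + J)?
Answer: 291843050625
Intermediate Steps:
H = 24 (H = -(-6)*4 = -6*(-4) = 24)
f(J) = 15 + 30*J (f(J) = 15 - 5*(0 - 3)*(J + J) = 15 - (-15)*2*J = 15 - (-30)*J = 15 + 30*J)
f(H)⁴ = (15 + 30*24)⁴ = (15 + 720)⁴ = 735⁴ = 291843050625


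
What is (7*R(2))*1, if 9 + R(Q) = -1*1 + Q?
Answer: -56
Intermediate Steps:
R(Q) = -10 + Q (R(Q) = -9 + (-1*1 + Q) = -9 + (-1 + Q) = -10 + Q)
(7*R(2))*1 = (7*(-10 + 2))*1 = (7*(-8))*1 = -56*1 = -56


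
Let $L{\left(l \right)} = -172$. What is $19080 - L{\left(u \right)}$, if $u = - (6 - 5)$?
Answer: $19252$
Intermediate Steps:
$u = -1$ ($u = \left(-1\right) 1 = -1$)
$19080 - L{\left(u \right)} = 19080 - -172 = 19080 + 172 = 19252$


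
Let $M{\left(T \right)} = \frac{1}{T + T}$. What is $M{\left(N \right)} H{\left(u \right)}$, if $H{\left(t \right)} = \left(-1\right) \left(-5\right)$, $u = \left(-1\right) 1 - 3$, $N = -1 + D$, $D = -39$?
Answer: $- \frac{1}{16} \approx -0.0625$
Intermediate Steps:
$N = -40$ ($N = -1 - 39 = -40$)
$u = -4$ ($u = -1 - 3 = -4$)
$H{\left(t \right)} = 5$
$M{\left(T \right)} = \frac{1}{2 T}$
$M{\left(N \right)} H{\left(u \right)} = \frac{1}{2 \left(-40\right)} 5 = \frac{1}{2} \left(- \frac{1}{40}\right) 5 = \left(- \frac{1}{80}\right) 5 = - \frac{1}{16}$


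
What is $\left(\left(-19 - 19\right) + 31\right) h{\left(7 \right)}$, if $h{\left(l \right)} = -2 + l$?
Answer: $-35$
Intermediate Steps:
$\left(\left(-19 - 19\right) + 31\right) h{\left(7 \right)} = \left(\left(-19 - 19\right) + 31\right) \left(-2 + 7\right) = \left(\left(-19 - 19\right) + 31\right) 5 = \left(-38 + 31\right) 5 = \left(-7\right) 5 = -35$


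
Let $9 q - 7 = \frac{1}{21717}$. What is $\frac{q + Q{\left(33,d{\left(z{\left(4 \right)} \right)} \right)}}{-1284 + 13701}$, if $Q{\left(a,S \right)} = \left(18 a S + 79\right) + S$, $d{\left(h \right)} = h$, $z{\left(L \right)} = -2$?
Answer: $- \frac{216996263}{2426939901} \approx -0.089411$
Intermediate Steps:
$q = \frac{152020}{195453}$ ($q = \frac{7}{9} + \frac{1}{9 \cdot 21717} = \frac{7}{9} + \frac{1}{9} \cdot \frac{1}{21717} = \frac{7}{9} + \frac{1}{195453} = \frac{152020}{195453} \approx 0.77778$)
$Q{\left(a,S \right)} = 79 + S + 18 S a$ ($Q{\left(a,S \right)} = \left(18 S a + 79\right) + S = \left(79 + 18 S a\right) + S = 79 + S + 18 S a$)
$\frac{q + Q{\left(33,d{\left(z{\left(4 \right)} \right)} \right)}}{-1284 + 13701} = \frac{\frac{152020}{195453} + \left(79 - 2 + 18 \left(-2\right) 33\right)}{-1284 + 13701} = \frac{\frac{152020}{195453} - 1111}{12417} = \left(\frac{152020}{195453} - 1111\right) \frac{1}{12417} = \left(- \frac{216996263}{195453}\right) \frac{1}{12417} = - \frac{216996263}{2426939901}$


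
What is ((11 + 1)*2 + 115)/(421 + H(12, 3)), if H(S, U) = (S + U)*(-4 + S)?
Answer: 139/541 ≈ 0.25693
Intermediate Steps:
H(S, U) = (-4 + S)*(S + U)
((11 + 1)*2 + 115)/(421 + H(12, 3)) = ((11 + 1)*2 + 115)/(421 + (12**2 - 4*12 - 4*3 + 12*3)) = (12*2 + 115)/(421 + (144 - 48 - 12 + 36)) = (24 + 115)/(421 + 120) = 139/541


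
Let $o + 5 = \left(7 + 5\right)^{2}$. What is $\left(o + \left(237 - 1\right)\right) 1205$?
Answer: $451875$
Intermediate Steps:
$o = 139$ ($o = -5 + \left(7 + 5\right)^{2} = -5 + 12^{2} = -5 + 144 = 139$)
$\left(o + \left(237 - 1\right)\right) 1205 = \left(139 + \left(237 - 1\right)\right) 1205 = \left(139 + 236\right) 1205 = 375 \cdot 1205 = 451875$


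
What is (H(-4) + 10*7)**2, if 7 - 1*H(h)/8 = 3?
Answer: 10404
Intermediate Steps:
H(h) = 32 (H(h) = 56 - 8*3 = 56 - 24 = 32)
(H(-4) + 10*7)**2 = (32 + 10*7)**2 = (32 + 70)**2 = 102**2 = 10404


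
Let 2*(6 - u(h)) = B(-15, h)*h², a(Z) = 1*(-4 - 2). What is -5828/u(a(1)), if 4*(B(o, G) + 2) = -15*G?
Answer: 5828/363 ≈ 16.055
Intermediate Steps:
a(Z) = -6 (a(Z) = 1*(-6) = -6)
B(o, G) = -2 - 15*G/4 (B(o, G) = -2 + (-15*G)/4 = -2 - 15*G/4)
u(h) = 6 - h²*(-2 - 15*h/4)/2 (u(h) = 6 - (-2 - 15*h/4)*h²/2 = 6 - h²*(-2 - 15*h/4)/2)
-5828/u(a(1)) = -5828/(6 + (⅛)*(-6)²*(8 + 15*(-6))) = -5828/(6 + (⅛)*36*(8 - 90)) = -5828/(6 + (⅛)*36*(-82)) = -5828/(6 - 369) = -5828/(-363) = -5828*(-1/363) = 5828/363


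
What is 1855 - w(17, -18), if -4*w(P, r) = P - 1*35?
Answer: 3701/2 ≈ 1850.5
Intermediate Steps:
w(P, r) = 35/4 - P/4 (w(P, r) = -(P - 1*35)/4 = -(P - 35)/4 = -(-35 + P)/4 = 35/4 - P/4)
1855 - w(17, -18) = 1855 - (35/4 - ¼*17) = 1855 - (35/4 - 17/4) = 1855 - 1*9/2 = 1855 - 9/2 = 3701/2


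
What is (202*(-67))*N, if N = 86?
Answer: -1163924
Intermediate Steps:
(202*(-67))*N = (202*(-67))*86 = -13534*86 = -1163924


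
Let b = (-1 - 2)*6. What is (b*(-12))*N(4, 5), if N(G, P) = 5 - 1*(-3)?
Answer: 1728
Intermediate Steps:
b = -18 (b = -3*6 = -18)
N(G, P) = 8 (N(G, P) = 5 + 3 = 8)
(b*(-12))*N(4, 5) = -18*(-12)*8 = 216*8 = 1728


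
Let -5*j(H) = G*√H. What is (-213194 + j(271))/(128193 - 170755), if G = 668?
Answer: 106597/21281 + 334*√271/106405 ≈ 5.0607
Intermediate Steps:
j(H) = -668*√H/5
(-213194 + j(271))/(128193 - 170755) = (-213194 - 668*√271/5)/(128193 - 170755) = (-213194 - 668*√271/5)/(-42562) = (-213194 - 668*√271/5)*(-1/42562) = 106597/21281 + 334*√271/106405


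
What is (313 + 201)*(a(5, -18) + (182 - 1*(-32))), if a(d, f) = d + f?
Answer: 103314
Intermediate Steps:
(313 + 201)*(a(5, -18) + (182 - 1*(-32))) = (313 + 201)*((5 - 18) + (182 - 1*(-32))) = 514*(-13 + (182 + 32)) = 514*(-13 + 214) = 514*201 = 103314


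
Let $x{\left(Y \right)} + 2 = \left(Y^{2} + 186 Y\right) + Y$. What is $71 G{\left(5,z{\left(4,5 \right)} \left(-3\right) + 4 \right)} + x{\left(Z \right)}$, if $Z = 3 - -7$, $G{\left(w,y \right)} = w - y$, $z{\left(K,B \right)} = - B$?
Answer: $974$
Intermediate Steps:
$Z = 10$ ($Z = 3 + 7 = 10$)
$x{\left(Y \right)} = -2 + Y^{2} + 187 Y$ ($x{\left(Y \right)} = -2 + \left(\left(Y^{2} + 186 Y\right) + Y\right) = -2 + \left(Y^{2} + 187 Y\right) = -2 + Y^{2} + 187 Y$)
$71 G{\left(5,z{\left(4,5 \right)} \left(-3\right) + 4 \right)} + x{\left(Z \right)} = 71 \left(5 - \left(\left(-1\right) 5 \left(-3\right) + 4\right)\right) + \left(-2 + 10^{2} + 187 \cdot 10\right) = 71 \left(5 - \left(\left(-5\right) \left(-3\right) + 4\right)\right) + \left(-2 + 100 + 1870\right) = 71 \left(5 - \left(15 + 4\right)\right) + 1968 = 71 \left(5 - 19\right) + 1968 = 71 \left(-14\right) + 1968 = -994 + 1968 = 974$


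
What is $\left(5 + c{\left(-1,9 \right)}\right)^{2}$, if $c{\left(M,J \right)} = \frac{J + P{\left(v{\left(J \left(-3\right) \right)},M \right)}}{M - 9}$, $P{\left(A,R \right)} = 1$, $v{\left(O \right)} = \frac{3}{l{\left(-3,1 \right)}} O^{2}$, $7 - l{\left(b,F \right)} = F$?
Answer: $16$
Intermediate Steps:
$l{\left(b,F \right)} = 7 - F$
$v{\left(O \right)} = \frac{O^{2}}{2}$ ($v{\left(O \right)} = \frac{3}{7 - 1} O^{2} = \frac{3}{6} O^{2} = 3 \cdot \frac{1}{6} O^{2} = \frac{O^{2}}{2}$)
$c{\left(M,J \right)} = \frac{1 + J}{-9 + M}$ ($c{\left(M,J \right)} = \frac{J + 1}{M - 9} = \frac{1 + J}{-9 + M}$)
$\left(5 + c{\left(-1,9 \right)}\right)^{2} = \left(5 + \frac{1 + 9}{-9 - 1}\right)^{2} = \left(5 + \frac{1}{-10} \cdot 10\right)^{2} = \left(5 - 1\right)^{2} = 4^{2} = 16$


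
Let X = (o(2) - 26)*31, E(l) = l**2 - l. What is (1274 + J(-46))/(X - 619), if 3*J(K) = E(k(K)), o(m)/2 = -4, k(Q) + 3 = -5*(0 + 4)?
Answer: -1458/1673 ≈ -0.87149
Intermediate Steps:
k(Q) = -23 (k(Q) = -3 - 5*(0 + 4) = -3 - 5*4 = -3 - 20 = -23)
o(m) = -8 (o(m) = 2*(-4) = -8)
J(K) = 184 (J(K) = (-23*(-1 - 23))/3 = (-23*(-24))/3 = (1/3)*552 = 184)
X = -1054 (X = (-8 - 26)*31 = -34*31 = -1054)
(1274 + J(-46))/(X - 619) = (1274 + 184)/(-1054 - 619) = 1458/(-1673) = 1458*(-1/1673) = -1458/1673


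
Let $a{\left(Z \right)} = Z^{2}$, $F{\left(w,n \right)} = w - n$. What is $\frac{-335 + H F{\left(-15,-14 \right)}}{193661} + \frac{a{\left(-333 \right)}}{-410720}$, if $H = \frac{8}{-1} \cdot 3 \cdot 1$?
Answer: $- \frac{21602608549}{79540445920} \approx -0.27159$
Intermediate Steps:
$H = -24$ ($H = 8 \left(-1\right) 3 \cdot 1 = \left(-8\right) 3 \cdot 1 = \left(-24\right) 1 = -24$)
$\frac{-335 + H F{\left(-15,-14 \right)}}{193661} + \frac{a{\left(-333 \right)}}{-410720} = \frac{-335 - 24 \left(-15 - -14\right)}{193661} + \frac{\left(-333\right)^{2}}{-410720} = \left(-335 - 24 \left(-15 + 14\right)\right) \frac{1}{193661} + 110889 \left(- \frac{1}{410720}\right) = \left(-335 - -24\right) \frac{1}{193661} - \frac{110889}{410720} = \left(-335 + 24\right) \frac{1}{193661} - \frac{110889}{410720} = \left(-311\right) \frac{1}{193661} - \frac{110889}{410720} = - \frac{311}{193661} - \frac{110889}{410720} = - \frac{21602608549}{79540445920}$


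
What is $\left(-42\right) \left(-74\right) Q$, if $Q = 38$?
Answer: $118104$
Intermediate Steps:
$\left(-42\right) \left(-74\right) Q = \left(-42\right) \left(-74\right) 38 = 3108 \cdot 38 = 118104$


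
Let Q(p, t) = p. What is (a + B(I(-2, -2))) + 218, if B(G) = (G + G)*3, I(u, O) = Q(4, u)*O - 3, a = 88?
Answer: 240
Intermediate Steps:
I(u, O) = -3 + 4*O (I(u, O) = 4*O - 3 = -3 + 4*O)
B(G) = 6*G (B(G) = (2*G)*3 = 6*G)
(a + B(I(-2, -2))) + 218 = (88 + 6*(-3 + 4*(-2))) + 218 = (88 + 6*(-3 - 8)) + 218 = (88 + 6*(-11)) + 218 = (88 - 66) + 218 = 22 + 218 = 240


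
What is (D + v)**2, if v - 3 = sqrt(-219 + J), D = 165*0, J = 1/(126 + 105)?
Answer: -48509/231 + 4*I*sqrt(2921457)/77 ≈ -210.0 + 88.791*I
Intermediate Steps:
J = 1/231 ≈ 0.0043290
D = 0
v = 3 + 2*I*sqrt(2921457)/231 (v = 3 + sqrt(-219 + 1/231) = 3 + sqrt(-50588/231) = 3 + 2*I*sqrt(2921457)/231 ≈ 3.0 + 14.799*I)
(D + v)**2 = (0 + (3 + 2*I*sqrt(2921457)/231))**2 = (3 + 2*I*sqrt(2921457)/231)**2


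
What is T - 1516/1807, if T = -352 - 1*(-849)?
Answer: 896563/1807 ≈ 496.16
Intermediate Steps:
T = 497 (T = -352 + 849 = 497)
T - 1516/1807 = 497 - 1516/1807 = 896563/1807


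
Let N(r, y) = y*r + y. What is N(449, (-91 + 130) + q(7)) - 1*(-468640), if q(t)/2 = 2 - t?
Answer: 481690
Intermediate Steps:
q(t) = 4 - 2*t (q(t) = 2*(2 - t) = 4 - 2*t)
N(r, y) = y + r*y (N(r, y) = r*y + y = y + r*y)
N(449, (-91 + 130) + q(7)) - 1*(-468640) = ((-91 + 130) + (4 - 2*7))*(1 + 449) - 1*(-468640) = (39 + (4 - 14))*450 + 468640 = (39 - 10)*450 + 468640 = 29*450 + 468640 = 13050 + 468640 = 481690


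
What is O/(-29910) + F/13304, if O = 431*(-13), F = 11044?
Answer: 25304272/24870165 ≈ 1.0175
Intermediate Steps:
O = -5603
O/(-29910) + F/13304 = -5603/(-29910) + 11044/13304 = -5603*(-1/29910) + 11044*(1/13304) = 5603/29910 + 2761/3326 = 25304272/24870165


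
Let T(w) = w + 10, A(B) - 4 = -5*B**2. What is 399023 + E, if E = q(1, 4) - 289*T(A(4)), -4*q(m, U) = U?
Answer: 418096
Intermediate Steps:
q(m, U) = -U/4
A(B) = 4 - 5*B**2
T(w) = 10 + w
E = 19073 (E = -1/4*4 - 289*(10 + (4 - 5*4**2)) = -1 - 289*(10 + (4 - 5*16)) = -1 - 289*(10 + (4 - 80)) = -1 - 289*(10 - 76) = -1 - 289*(-66) = -1 + 19074 = 19073)
399023 + E = 399023 + 19073 = 418096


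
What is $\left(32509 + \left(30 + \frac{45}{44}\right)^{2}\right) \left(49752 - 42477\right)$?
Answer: $\frac{471424721475}{1936} \approx 2.435 \cdot 10^{8}$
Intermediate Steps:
$\left(32509 + \left(30 + \frac{45}{44}\right)^{2}\right) \left(49752 - 42477\right) = \left(32509 + \left(30 + 45 \cdot \frac{1}{44}\right)^{2}\right) 7275 = \left(32509 + \left(30 + \frac{45}{44}\right)^{2}\right) 7275 = \left(32509 + \left(\frac{1365}{44}\right)^{2}\right) 7275 = \left(32509 + \frac{1863225}{1936}\right) 7275 = \frac{64800649}{1936} \cdot 7275 = \frac{471424721475}{1936}$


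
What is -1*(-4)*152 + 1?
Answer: 609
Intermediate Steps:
-1*(-4)*152 + 1 = 4*152 + 1 = 608 + 1 = 609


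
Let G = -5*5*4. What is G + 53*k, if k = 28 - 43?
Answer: -895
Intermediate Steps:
k = -15
G = -100 (G = -25*4 = -100)
G + 53*k = -100 + 53*(-15) = -100 - 795 = -895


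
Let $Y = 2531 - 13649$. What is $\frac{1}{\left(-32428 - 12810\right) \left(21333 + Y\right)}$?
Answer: $- \frac{1}{462106170} \approx -2.164 \cdot 10^{-9}$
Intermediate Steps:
$Y = -11118$ ($Y = 2531 - 13649 = -11118$)
$\frac{1}{\left(-32428 - 12810\right) \left(21333 + Y\right)} = \frac{1}{\left(-32428 - 12810\right) \left(21333 - 11118\right)} = \frac{1}{\left(-45238\right) 10215} = \frac{1}{-462106170} = - \frac{1}{462106170}$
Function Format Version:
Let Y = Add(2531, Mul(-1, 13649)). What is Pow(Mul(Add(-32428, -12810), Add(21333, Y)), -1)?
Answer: Rational(-1, 462106170) ≈ -2.1640e-9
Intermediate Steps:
Y = -11118 (Y = Add(2531, -13649) = -11118)
Pow(Mul(Add(-32428, -12810), Add(21333, Y)), -1) = Pow(Mul(Add(-32428, -12810), Add(21333, -11118)), -1) = Pow(Mul(-45238, 10215), -1) = Pow(-462106170, -1) = Rational(-1, 462106170)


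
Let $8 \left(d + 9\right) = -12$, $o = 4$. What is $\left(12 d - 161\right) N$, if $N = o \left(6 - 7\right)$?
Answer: $1148$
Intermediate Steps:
$d = - \frac{21}{2}$ ($d = -9 + \frac{1}{8} \left(-12\right) = -9 - \frac{3}{2} = - \frac{21}{2} \approx -10.5$)
$N = -4$ ($N = 4 \left(6 - 7\right) = 4 \left(-1\right) = -4$)
$\left(12 d - 161\right) N = \left(12 \left(- \frac{21}{2}\right) - 161\right) \left(-4\right) = \left(-126 - 161\right) \left(-4\right) = \left(-287\right) \left(-4\right) = 1148$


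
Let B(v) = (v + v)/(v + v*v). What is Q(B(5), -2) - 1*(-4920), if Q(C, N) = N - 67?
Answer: 4851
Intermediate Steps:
B(v) = 2*v/(v + v²) (B(v) = (2*v)/(v + v²) = 2*v/(v + v²))
Q(C, N) = -67 + N
Q(B(5), -2) - 1*(-4920) = (-67 - 2) - 1*(-4920) = -69 + 4920 = 4851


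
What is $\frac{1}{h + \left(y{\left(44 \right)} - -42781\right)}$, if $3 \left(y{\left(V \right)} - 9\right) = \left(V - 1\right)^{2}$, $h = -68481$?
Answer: $- \frac{3}{75224} \approx -3.9881 \cdot 10^{-5}$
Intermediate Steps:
$y{\left(V \right)} = 9 + \frac{\left(-1 + V\right)^{2}}{3}$ ($y{\left(V \right)} = 9 + \frac{\left(V - 1\right)^{2}}{3} = 9 + \frac{\left(-1 + V\right)^{2}}{3}$)
$\frac{1}{h + \left(y{\left(44 \right)} - -42781\right)} = \frac{1}{-68481 + \left(\left(9 + \frac{\left(-1 + 44\right)^{2}}{3}\right) - -42781\right)} = \frac{1}{-68481 + \left(\left(9 + \frac{43^{2}}{3}\right) + 42781\right)} = \frac{1}{-68481 + \left(\left(9 + \frac{1}{3} \cdot 1849\right) + 42781\right)} = \frac{1}{-68481 + \left(\left(9 + \frac{1849}{3}\right) + 42781\right)} = \frac{1}{-68481 + \left(\frac{1876}{3} + 42781\right)} = \frac{1}{-68481 + \frac{130219}{3}} = \frac{1}{- \frac{75224}{3}} = - \frac{3}{75224}$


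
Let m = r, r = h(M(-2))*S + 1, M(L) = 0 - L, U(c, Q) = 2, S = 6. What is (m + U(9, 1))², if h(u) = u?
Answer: 225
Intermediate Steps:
M(L) = -L
r = 13 (r = -1*(-2)*6 + 1 = 2*6 + 1 = 12 + 1 = 13)
m = 13
(m + U(9, 1))² = (13 + 2)² = 15² = 225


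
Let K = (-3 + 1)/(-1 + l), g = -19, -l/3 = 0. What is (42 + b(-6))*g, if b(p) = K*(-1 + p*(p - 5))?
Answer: -3268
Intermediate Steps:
l = 0 (l = -3*0 = 0)
K = 2 (K = (-3 + 1)/(-1 + 0) = -2/(-1) = -2*(-1) = 2)
b(p) = -2 + 2*p*(-5 + p) (b(p) = 2*(-1 + p*(p - 5)) = 2*(-1 + p*(-5 + p)) = -2 + 2*p*(-5 + p))
(42 + b(-6))*g = (42 + (-2 - 10*(-6) + 2*(-6)²))*(-19) = (42 + (-2 + 60 + 2*36))*(-19) = (42 + (-2 + 60 + 72))*(-19) = (42 + 130)*(-19) = 172*(-19) = -3268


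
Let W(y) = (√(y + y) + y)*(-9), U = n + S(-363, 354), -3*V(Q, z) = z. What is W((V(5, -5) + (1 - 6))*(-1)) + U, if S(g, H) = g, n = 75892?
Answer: 75499 - 6*√15 ≈ 75476.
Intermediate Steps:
V(Q, z) = -z/3
U = 75529 (U = 75892 - 363 = 75529)
W(y) = -9*y - 9*√2*√y (W(y) = (√(2*y) + y)*(-9) = (√2*√y + y)*(-9) = (y + √2*√y)*(-9) = -9*y - 9*√2*√y)
W((V(5, -5) + (1 - 6))*(-1)) + U = (-9*(-⅓*(-5) + (1 - 6))*(-1) - 9*√2*√((-⅓*(-5) + (1 - 6))*(-1))) + 75529 = (-9*(5/3 - 5)*(-1) - 9*√2*√((5/3 - 5)*(-1))) + 75529 = (-(-30)*(-1) - 9*√2*√(-10/3*(-1))) + 75529 = (-9*10/3 - 9*√2*√(10/3)) + 75529 = (-30 - 9*√2*√30/3) + 75529 = (-30 - 6*√15) + 75529 = 75499 - 6*√15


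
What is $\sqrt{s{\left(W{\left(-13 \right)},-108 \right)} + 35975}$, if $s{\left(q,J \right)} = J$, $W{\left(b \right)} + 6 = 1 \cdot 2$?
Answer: $\sqrt{35867} \approx 189.39$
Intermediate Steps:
$W{\left(b \right)} = -4$ ($W{\left(b \right)} = -6 + 1 \cdot 2 = -6 + 2 = -4$)
$\sqrt{s{\left(W{\left(-13 \right)},-108 \right)} + 35975} = \sqrt{-108 + 35975} = \sqrt{35867}$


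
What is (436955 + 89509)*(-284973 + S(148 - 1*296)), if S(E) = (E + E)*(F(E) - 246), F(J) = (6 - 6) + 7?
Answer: -112783856256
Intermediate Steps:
F(J) = 7 (F(J) = 0 + 7 = 7)
S(E) = -478*E (S(E) = (E + E)*(7 - 246) = (2*E)*(-239) = -478*E)
(436955 + 89509)*(-284973 + S(148 - 1*296)) = (436955 + 89509)*(-284973 - 478*(148 - 1*296)) = 526464*(-284973 - 478*(148 - 296)) = 526464*(-284973 - 478*(-148)) = 526464*(-284973 + 70744) = 526464*(-214229) = -112783856256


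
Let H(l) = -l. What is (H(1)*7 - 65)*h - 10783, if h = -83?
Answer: -4807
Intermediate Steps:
(H(1)*7 - 65)*h - 10783 = (-1*1*7 - 65)*(-83) - 10783 = (-1*7 - 65)*(-83) - 10783 = (-7 - 65)*(-83) - 10783 = -72*(-83) - 10783 = 5976 - 10783 = -4807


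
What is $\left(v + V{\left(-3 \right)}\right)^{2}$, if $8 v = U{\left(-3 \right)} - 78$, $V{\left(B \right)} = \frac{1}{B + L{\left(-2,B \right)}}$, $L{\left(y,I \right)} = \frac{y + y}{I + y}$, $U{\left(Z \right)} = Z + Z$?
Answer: $\frac{58081}{484} \approx 120.0$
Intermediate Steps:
$U{\left(Z \right)} = 2 Z$
$L{\left(y,I \right)} = \frac{2 y}{I + y}$
$V{\left(B \right)} = \frac{1}{B - \frac{4}{-2 + B}}$ ($V{\left(B \right)} = \frac{1}{B + 2 \left(-2\right) \frac{1}{B - 2}} = \frac{1}{B + 2 \left(-2\right) \frac{1}{-2 + B}} = \frac{1}{B - \frac{4}{-2 + B}}$)
$v = - \frac{21}{2}$ ($v = \frac{2 \left(-3\right) - 78}{8} = \frac{-6 - 78}{8} = \frac{1}{8} \left(-84\right) = - \frac{21}{2} \approx -10.5$)
$\left(v + V{\left(-3 \right)}\right)^{2} = \left(- \frac{21}{2} + \frac{-2 - 3}{-4 - 3 \left(-2 - 3\right)}\right)^{2} = \left(- \frac{21}{2} + \frac{1}{-4 - -15} \left(-5\right)\right)^{2} = \left(- \frac{21}{2} + \frac{1}{-4 + 15} \left(-5\right)\right)^{2} = \left(- \frac{21}{2} + \frac{1}{11} \left(-5\right)\right)^{2} = \left(- \frac{21}{2} - \frac{5}{11}\right)^{2} = \left(- \frac{241}{22}\right)^{2} = \frac{58081}{484}$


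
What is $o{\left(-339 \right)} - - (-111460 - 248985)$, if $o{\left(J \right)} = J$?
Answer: $-360784$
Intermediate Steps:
$o{\left(-339 \right)} - - (-111460 - 248985) = -339 - - (-111460 - 248985) = -339 - \left(-1\right) \left(-360445\right) = -339 - 360445 = -360784$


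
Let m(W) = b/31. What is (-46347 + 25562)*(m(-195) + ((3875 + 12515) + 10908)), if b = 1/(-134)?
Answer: -2356933594435/4154 ≈ -5.6739e+8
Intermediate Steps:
b = -1/134 ≈ -0.0074627
m(W) = -1/4154 (m(W) = -1/134/31 = -1/134*1/31 = -1/4154)
(-46347 + 25562)*(m(-195) + ((3875 + 12515) + 10908)) = (-46347 + 25562)*(-1/4154 + ((3875 + 12515) + 10908)) = -20785*(-1/4154 + (16390 + 10908)) = -20785*(-1/4154 + 27298) = -20785*113395891/4154 = -2356933594435/4154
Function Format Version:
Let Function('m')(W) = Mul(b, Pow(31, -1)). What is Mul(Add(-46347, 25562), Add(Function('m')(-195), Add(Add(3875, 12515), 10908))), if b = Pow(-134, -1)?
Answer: Rational(-2356933594435, 4154) ≈ -5.6739e+8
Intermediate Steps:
b = Rational(-1, 134) ≈ -0.0074627
Function('m')(W) = Rational(-1, 4154) (Function('m')(W) = Mul(Rational(-1, 134), Pow(31, -1)) = Mul(Rational(-1, 134), Rational(1, 31)) = Rational(-1, 4154))
Mul(Add(-46347, 25562), Add(Function('m')(-195), Add(Add(3875, 12515), 10908))) = Mul(Add(-46347, 25562), Add(Rational(-1, 4154), Add(Add(3875, 12515), 10908))) = Mul(-20785, Add(Rational(-1, 4154), Add(16390, 10908))) = Mul(-20785, Add(Rational(-1, 4154), 27298)) = Mul(-20785, Rational(113395891, 4154)) = Rational(-2356933594435, 4154)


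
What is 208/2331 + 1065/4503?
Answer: 1139713/3498831 ≈ 0.32574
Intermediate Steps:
208/2331 + 1065/4503 = 208*(1/2331) + 1065*(1/4503) = 208/2331 + 355/1501 = 1139713/3498831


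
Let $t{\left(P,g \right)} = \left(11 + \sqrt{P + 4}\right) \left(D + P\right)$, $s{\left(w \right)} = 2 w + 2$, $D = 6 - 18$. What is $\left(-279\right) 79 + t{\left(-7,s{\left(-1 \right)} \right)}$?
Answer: $-22250 - 19 i \sqrt{3} \approx -22250.0 - 32.909 i$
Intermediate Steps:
$D = -12$ ($D = 6 - 18 = -12$)
$s{\left(w \right)} = 2 + 2 w$
$t{\left(P,g \right)} = \left(-12 + P\right) \left(11 + \sqrt{4 + P}\right)$ ($t{\left(P,g \right)} = \left(11 + \sqrt{P + 4}\right) \left(-12 + P\right) = \left(11 + \sqrt{4 + P}\right) \left(-12 + P\right) = \left(-12 + P\right) \left(11 + \sqrt{4 + P}\right)$)
$\left(-279\right) 79 + t{\left(-7,s{\left(-1 \right)} \right)} = \left(-279\right) 79 - \left(209 + 19 \sqrt{4 - 7}\right) = -22041 - \left(209 + 19 i \sqrt{3}\right) = -22250 - 19 i \sqrt{3}$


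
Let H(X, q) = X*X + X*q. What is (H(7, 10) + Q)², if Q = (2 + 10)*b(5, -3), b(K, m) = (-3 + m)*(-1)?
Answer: 36481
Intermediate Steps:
b(K, m) = 3 - m
H(X, q) = X² + X*q
Q = 72 (Q = (2 + 10)*(3 - 1*(-3)) = 12*(3 + 3) = 12*6 = 72)
(H(7, 10) + Q)² = (7*(7 + 10) + 72)² = (7*17 + 72)² = (119 + 72)² = 191² = 36481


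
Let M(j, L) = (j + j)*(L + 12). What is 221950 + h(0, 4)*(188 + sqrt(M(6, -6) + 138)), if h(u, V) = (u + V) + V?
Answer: 223454 + 8*sqrt(210) ≈ 2.2357e+5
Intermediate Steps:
h(u, V) = u + 2*V (h(u, V) = (V + u) + V = u + 2*V)
M(j, L) = 2*j*(12 + L) (M(j, L) = (2*j)*(12 + L) = 2*j*(12 + L))
221950 + h(0, 4)*(188 + sqrt(M(6, -6) + 138)) = 221950 + (0 + 2*4)*(188 + sqrt(2*6*(12 - 6) + 138)) = 221950 + (0 + 8)*(188 + sqrt(2*6*6 + 138)) = 221950 + 8*(188 + sqrt(72 + 138)) = 221950 + 8*(188 + sqrt(210)) = 221950 + (1504 + 8*sqrt(210)) = 223454 + 8*sqrt(210)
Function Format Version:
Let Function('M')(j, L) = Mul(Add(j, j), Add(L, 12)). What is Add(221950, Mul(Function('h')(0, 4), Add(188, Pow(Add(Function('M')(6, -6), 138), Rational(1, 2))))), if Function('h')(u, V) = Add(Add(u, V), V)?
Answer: Add(223454, Mul(8, Pow(210, Rational(1, 2)))) ≈ 2.2357e+5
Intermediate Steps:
Function('h')(u, V) = Add(u, Mul(2, V)) (Function('h')(u, V) = Add(Add(V, u), V) = Add(u, Mul(2, V)))
Function('M')(j, L) = Mul(2, j, Add(12, L)) (Function('M')(j, L) = Mul(Mul(2, j), Add(12, L)) = Mul(2, j, Add(12, L)))
Add(221950, Mul(Function('h')(0, 4), Add(188, Pow(Add(Function('M')(6, -6), 138), Rational(1, 2))))) = Add(221950, Mul(Add(0, Mul(2, 4)), Add(188, Pow(Add(Mul(2, 6, Add(12, -6)), 138), Rational(1, 2))))) = Add(221950, Mul(Add(0, 8), Add(188, Pow(Add(Mul(2, 6, 6), 138), Rational(1, 2))))) = Add(221950, Mul(8, Add(188, Pow(Add(72, 138), Rational(1, 2))))) = Add(221950, Mul(8, Add(188, Pow(210, Rational(1, 2))))) = Add(221950, Add(1504, Mul(8, Pow(210, Rational(1, 2))))) = Add(223454, Mul(8, Pow(210, Rational(1, 2))))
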